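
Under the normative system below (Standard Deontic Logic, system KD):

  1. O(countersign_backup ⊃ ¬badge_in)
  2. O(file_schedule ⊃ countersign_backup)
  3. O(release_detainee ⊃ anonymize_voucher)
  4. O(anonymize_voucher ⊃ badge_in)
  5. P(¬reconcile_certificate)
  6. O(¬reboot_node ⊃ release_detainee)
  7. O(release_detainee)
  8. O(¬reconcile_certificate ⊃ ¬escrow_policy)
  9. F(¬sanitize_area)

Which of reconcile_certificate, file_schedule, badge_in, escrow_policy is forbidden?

Premise 7 states O(release_detainee) outright.
From O(release_detainee) and premise 3, O(release_detainee ⊃ anonymize_voucher), we obtain O(anonymize_voucher).
From O(anonymize_voucher) and premise 4, O(anonymize_voucher ⊃ badge_in), we obtain O(badge_in).
The contrapositive of premise 1 (O(countersign_backup ⊃ ¬badge_in)) is O(badge_in ⊃ ¬countersign_backup), and O(badge_in) is already established, so O(¬countersign_backup).
Premise 2, O(file_schedule ⊃ countersign_backup), contraposes to O(¬countersign_backup ⊃ ¬file_schedule); with O(¬countersign_backup) we get O(¬file_schedule).
So O(¬file_schedule) holds, i.e. file_schedule is forbidden. None of the other listed options is forbidden under the premises.

file_schedule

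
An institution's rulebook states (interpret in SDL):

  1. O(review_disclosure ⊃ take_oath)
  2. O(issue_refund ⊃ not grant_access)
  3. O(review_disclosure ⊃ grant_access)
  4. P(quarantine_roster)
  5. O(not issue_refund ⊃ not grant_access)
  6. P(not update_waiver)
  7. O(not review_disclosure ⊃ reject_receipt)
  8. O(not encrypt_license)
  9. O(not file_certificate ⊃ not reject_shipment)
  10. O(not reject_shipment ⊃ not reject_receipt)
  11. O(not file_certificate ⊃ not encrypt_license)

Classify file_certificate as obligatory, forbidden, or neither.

Obligatory

Premises 2 and 5 are O(issue_refund ⊃ not grant_access) and O(not issue_refund ⊃ not grant_access); every ideal world satisfies issue_refund or not issue_refund, so in either case not grant_access holds — hence O(not grant_access).
The contrapositive of premise 3 (O(review_disclosure ⊃ grant_access)) is O(not grant_access ⊃ not review_disclosure), and O(not grant_access) is already established, so O(not review_disclosure).
With premise 7, O(not review_disclosure ⊃ reject_receipt), the K-axiom yields O(reject_receipt).
The contrapositive of premise 10 (O(not reject_shipment ⊃ not reject_receipt)) is O(reject_receipt ⊃ reject_shipment), and O(reject_receipt) is already established, so O(reject_shipment).
The contrapositive of premise 9 (O(not file_certificate ⊃ not reject_shipment)) is O(reject_shipment ⊃ file_certificate), and O(reject_shipment) is already established, so O(file_certificate).
Premises 1, 4, 6, 8, 11 do not contribute to this derivation.
Hence file_certificate is obligatory.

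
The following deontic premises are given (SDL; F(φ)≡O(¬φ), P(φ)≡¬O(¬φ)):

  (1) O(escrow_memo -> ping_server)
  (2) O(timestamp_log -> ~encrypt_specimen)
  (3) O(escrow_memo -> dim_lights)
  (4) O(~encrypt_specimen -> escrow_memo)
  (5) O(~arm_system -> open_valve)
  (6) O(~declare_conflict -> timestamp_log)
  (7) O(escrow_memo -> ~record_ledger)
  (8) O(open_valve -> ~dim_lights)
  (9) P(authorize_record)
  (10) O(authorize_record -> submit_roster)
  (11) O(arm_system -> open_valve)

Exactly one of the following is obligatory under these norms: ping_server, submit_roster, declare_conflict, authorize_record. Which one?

declare_conflict

By case analysis on arm_system: premise 11 gives O(arm_system -> open_valve) and premise 5 gives O(~arm_system -> open_valve), so O(open_valve) either way.
Premise 8 is O(open_valve -> ~dim_lights); since O(open_valve), deontic closure gives O(~dim_lights).
The contrapositive of premise 3 (O(escrow_memo -> dim_lights)) is O(~dim_lights -> ~escrow_memo), and O(~dim_lights) is already established, so O(~escrow_memo).
Premise 4, O(~encrypt_specimen -> escrow_memo), contraposes to O(~escrow_memo -> encrypt_specimen); with O(~escrow_memo) we get O(encrypt_specimen).
The contrapositive of premise 2 (O(timestamp_log -> ~encrypt_specimen)) is O(encrypt_specimen -> ~timestamp_log), and O(encrypt_specimen) is already established, so O(~timestamp_log).
Premise 6 is O(~declare_conflict -> timestamp_log); contrapositively O(~timestamp_log -> declare_conflict). Since O(~timestamp_log) holds, K gives O(declare_conflict).
So O(declare_conflict) holds — declare_conflict is obligatory. None of the other listed options is made obligatory by any chain of premises.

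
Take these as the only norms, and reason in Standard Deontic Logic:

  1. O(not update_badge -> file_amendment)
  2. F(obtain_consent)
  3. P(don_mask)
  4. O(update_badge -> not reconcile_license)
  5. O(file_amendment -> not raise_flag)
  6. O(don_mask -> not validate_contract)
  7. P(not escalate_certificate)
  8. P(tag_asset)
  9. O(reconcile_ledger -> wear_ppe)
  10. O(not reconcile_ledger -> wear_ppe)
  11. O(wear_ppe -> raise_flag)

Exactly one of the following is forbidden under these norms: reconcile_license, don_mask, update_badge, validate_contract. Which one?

reconcile_license

Premises 10 and 9 are O(not reconcile_ledger -> wear_ppe) and O(reconcile_ledger -> wear_ppe); every ideal world satisfies not reconcile_ledger or reconcile_ledger, so in either case wear_ppe holds — hence O(wear_ppe).
From O(wear_ppe) and premise 11, O(wear_ppe -> raise_flag), we obtain O(raise_flag).
Premise 5 is O(file_amendment -> not raise_flag); contrapositively O(raise_flag -> not file_amendment). Since O(raise_flag) holds, K gives O(not file_amendment).
Premise 1, O(not update_badge -> file_amendment), contraposes to O(not file_amendment -> update_badge); with O(not file_amendment) we get O(update_badge).
From O(update_badge) and premise 4, O(update_badge -> not reconcile_license), we obtain O(not reconcile_license).
So O(not reconcile_license) holds, i.e. reconcile_license is forbidden. None of the other listed options is forbidden under the premises.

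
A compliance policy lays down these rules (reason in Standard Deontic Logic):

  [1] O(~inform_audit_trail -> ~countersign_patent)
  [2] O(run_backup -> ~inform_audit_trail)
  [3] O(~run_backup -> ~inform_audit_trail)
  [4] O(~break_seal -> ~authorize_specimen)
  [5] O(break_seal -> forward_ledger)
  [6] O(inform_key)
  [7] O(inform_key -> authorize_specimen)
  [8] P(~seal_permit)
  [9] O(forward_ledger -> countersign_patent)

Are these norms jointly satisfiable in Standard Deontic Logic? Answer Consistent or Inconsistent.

Inconsistent

By case analysis on ~run_backup: premise 3 gives O(~run_backup -> ~inform_audit_trail) and premise 2 gives O(run_backup -> ~inform_audit_trail), so O(~inform_audit_trail) either way.
Applying K to premise 1 (O(~inform_audit_trail -> ~countersign_patent)) and O(~inform_audit_trail) yields O(~countersign_patent).
Premise 9 is O(forward_ledger -> countersign_patent); contrapositively O(~countersign_patent -> ~forward_ledger). Since O(~countersign_patent) holds, K gives O(~forward_ledger).
Premise 5, O(break_seal -> forward_ledger), contraposes to O(~forward_ledger -> ~break_seal); with O(~forward_ledger) we get O(~break_seal).
Applying K to premise 4 (O(~break_seal -> ~authorize_specimen)) and O(~break_seal) yields O(~authorize_specimen).
The contrapositive of premise 7 (O(inform_key -> authorize_specimen)) is O(~authorize_specimen -> ~inform_key), and O(~authorize_specimen) is already established, so O(~inform_key).
However, premise 6 gives O(inform_key).
We now have both O(~inform_key) and O(inform_key) — inform_key is simultaneously obligatory and forbidden, violating the D-axiom.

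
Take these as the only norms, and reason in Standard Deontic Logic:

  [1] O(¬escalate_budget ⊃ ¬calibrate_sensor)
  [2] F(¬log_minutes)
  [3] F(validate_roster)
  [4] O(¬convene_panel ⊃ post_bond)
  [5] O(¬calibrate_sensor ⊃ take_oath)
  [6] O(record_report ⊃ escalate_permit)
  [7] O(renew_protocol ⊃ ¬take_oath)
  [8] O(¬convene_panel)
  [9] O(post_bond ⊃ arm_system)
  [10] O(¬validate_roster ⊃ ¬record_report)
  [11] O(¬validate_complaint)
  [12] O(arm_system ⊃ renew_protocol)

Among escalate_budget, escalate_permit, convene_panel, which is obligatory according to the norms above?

Premise 8 gives O(¬convene_panel).
Premise 4 is O(¬convene_panel ⊃ post_bond); since O(¬convene_panel), deontic closure gives O(post_bond).
From O(post_bond) and premise 9, O(post_bond ⊃ arm_system), we obtain O(arm_system).
Premise 12 is O(arm_system ⊃ renew_protocol); since O(arm_system), deontic closure gives O(renew_protocol).
With premise 7, O(renew_protocol ⊃ ¬take_oath), the K-axiom yields O(¬take_oath).
The contrapositive of premise 5 (O(¬calibrate_sensor ⊃ take_oath)) is O(¬take_oath ⊃ calibrate_sensor), and O(¬take_oath) is already established, so O(calibrate_sensor).
Premise 1 is O(¬escalate_budget ⊃ ¬calibrate_sensor); contrapositively O(calibrate_sensor ⊃ escalate_budget). Since O(calibrate_sensor) holds, K gives O(escalate_budget).
So O(escalate_budget) holds — escalate_budget is obligatory. None of the other listed options is made obligatory by any chain of premises.

escalate_budget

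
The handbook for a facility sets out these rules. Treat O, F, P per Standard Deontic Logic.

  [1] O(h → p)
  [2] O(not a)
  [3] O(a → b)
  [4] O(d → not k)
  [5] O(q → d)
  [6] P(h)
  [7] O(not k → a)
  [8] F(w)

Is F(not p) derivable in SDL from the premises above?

No

Premise 1 is O(h → p), but O(h) is not derivable from the premises (the permission P(h) asserts only not O(not h), not O(h)), so it does not yield O(p).
No other premise forces O(p). An ideal world satisfying every premise can still have not p true, so F(not p) is not derivable.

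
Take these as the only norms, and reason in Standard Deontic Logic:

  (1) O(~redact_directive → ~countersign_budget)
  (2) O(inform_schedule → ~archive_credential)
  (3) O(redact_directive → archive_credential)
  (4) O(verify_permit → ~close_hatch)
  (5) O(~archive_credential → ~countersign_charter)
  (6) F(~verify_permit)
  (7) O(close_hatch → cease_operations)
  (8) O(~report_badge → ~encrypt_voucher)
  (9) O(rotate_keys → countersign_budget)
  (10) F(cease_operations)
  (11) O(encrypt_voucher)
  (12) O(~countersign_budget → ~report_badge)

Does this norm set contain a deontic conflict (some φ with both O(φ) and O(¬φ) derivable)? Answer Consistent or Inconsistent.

Premise 7 is O(close_hatch → cease_operations), but O(close_hatch) is not derivable from the premises, so it does not yield O(cease_operations).
So O(cease_operations) is not derivable, and the apparent clash with O(~cease_operations) does not arise.
A world satisfying every obligation exists (e.g. archive_credential=true, cease_operations=false, close_hatch=false, countersign_budget=true, countersign_charter=false, encrypt_voucher=true, inform_schedule=false, redact_directive=true, report_badge=true, rotate_keys=false, verify_permit=true); no atom is both obligatory and forbidden, so the set is consistent.

Consistent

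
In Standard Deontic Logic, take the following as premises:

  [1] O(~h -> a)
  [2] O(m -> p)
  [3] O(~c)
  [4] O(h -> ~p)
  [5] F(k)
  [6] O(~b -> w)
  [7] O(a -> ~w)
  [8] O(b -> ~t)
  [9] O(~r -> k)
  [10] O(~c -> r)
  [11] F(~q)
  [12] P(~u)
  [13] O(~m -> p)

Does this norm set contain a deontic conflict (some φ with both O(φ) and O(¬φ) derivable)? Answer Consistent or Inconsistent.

Premise 9 is O(~r -> k), but O(~r) is not derivable from the premises, so it does not yield O(k).
So O(k) is not derivable, and the apparent clash with O(~k) does not arise.
A world satisfying every obligation exists (e.g. a=true, b=true, c=false, h=false, k=false, m=false, p=true, q=true, r=true, t=false, u=false, w=false); no atom is both obligatory and forbidden, so the set is consistent.

Consistent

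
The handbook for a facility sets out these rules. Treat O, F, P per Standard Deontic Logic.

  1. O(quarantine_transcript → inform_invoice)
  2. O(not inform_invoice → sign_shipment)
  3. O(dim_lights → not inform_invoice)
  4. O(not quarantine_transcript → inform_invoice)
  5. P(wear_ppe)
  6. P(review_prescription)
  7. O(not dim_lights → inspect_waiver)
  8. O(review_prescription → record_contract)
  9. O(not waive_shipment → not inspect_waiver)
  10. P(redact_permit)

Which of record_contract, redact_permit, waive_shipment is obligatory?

waive_shipment

By case analysis on not quarantine_transcript: premise 4 gives O(not quarantine_transcript → inform_invoice) and premise 1 gives O(quarantine_transcript → inform_invoice), so O(inform_invoice) either way.
Premise 3 is O(dim_lights → not inform_invoice); contrapositively O(inform_invoice → not dim_lights). Since O(inform_invoice) holds, K gives O(not dim_lights).
From O(not dim_lights) and premise 7, O(not dim_lights → inspect_waiver), we obtain O(inspect_waiver).
Premise 9 is O(not waive_shipment → not inspect_waiver); contrapositively O(inspect_waiver → waive_shipment). Since O(inspect_waiver) holds, K gives O(waive_shipment).
So O(waive_shipment) holds — waive_shipment is obligatory. None of the other listed options is made obligatory by any chain of premises.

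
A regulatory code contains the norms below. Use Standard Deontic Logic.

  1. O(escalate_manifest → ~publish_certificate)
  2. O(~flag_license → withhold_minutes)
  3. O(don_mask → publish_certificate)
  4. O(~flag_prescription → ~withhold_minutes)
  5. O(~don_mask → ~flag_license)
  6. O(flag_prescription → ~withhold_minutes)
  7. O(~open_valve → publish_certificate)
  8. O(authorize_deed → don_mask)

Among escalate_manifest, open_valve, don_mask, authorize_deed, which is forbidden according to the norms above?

By case analysis on ~flag_prescription: premise 4 gives O(~flag_prescription → ~withhold_minutes) and premise 6 gives O(flag_prescription → ~withhold_minutes), so O(~withhold_minutes) either way.
The contrapositive of premise 2 (O(~flag_license → withhold_minutes)) is O(~withhold_minutes → flag_license), and O(~withhold_minutes) is already established, so O(flag_license).
Premise 5 is O(~don_mask → ~flag_license); contrapositively O(flag_license → don_mask). Since O(flag_license) holds, K gives O(don_mask).
From O(don_mask) and premise 3, O(don_mask → publish_certificate), we obtain O(publish_certificate).
The contrapositive of premise 1 (O(escalate_manifest → ~publish_certificate)) is O(publish_certificate → ~escalate_manifest), and O(publish_certificate) is already established, so O(~escalate_manifest).
So O(~escalate_manifest) holds, i.e. escalate_manifest is forbidden. None of the other listed options is forbidden under the premises.

escalate_manifest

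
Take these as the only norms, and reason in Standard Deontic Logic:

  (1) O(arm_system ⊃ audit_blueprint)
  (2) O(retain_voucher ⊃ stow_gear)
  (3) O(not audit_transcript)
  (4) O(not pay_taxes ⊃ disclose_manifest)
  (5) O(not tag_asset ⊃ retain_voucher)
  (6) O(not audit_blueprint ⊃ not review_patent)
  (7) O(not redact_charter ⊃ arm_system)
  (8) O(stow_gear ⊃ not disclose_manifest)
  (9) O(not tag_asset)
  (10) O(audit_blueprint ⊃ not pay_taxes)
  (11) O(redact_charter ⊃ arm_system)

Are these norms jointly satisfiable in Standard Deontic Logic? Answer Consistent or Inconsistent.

Premises 11 and 7 are O(redact_charter ⊃ arm_system) and O(not redact_charter ⊃ arm_system); every ideal world satisfies redact_charter or not redact_charter, so in either case arm_system holds — hence O(arm_system).
Applying K to premise 1 (O(arm_system ⊃ audit_blueprint)) and O(arm_system) yields O(audit_blueprint).
Applying K to premise 10 (O(audit_blueprint ⊃ not pay_taxes)) and O(audit_blueprint) yields O(not pay_taxes).
With premise 4, O(not pay_taxes ⊃ disclose_manifest), the K-axiom yields O(disclose_manifest).
Premise 8, O(stow_gear ⊃ not disclose_manifest), contraposes to O(disclose_manifest ⊃ not stow_gear); with O(disclose_manifest) we get O(not stow_gear).
Premise 2, O(retain_voucher ⊃ stow_gear), contraposes to O(not stow_gear ⊃ not retain_voucher); with O(not stow_gear) we get O(not retain_voucher).
The contrapositive of premise 5 (O(not tag_asset ⊃ retain_voucher)) is O(not retain_voucher ⊃ tag_asset), and O(not retain_voucher) is already established, so O(tag_asset).
However, premise 9 gives O(not tag_asset).
We now have both O(tag_asset) and O(not tag_asset) — tag_asset is simultaneously obligatory and forbidden, violating the D-axiom.

Inconsistent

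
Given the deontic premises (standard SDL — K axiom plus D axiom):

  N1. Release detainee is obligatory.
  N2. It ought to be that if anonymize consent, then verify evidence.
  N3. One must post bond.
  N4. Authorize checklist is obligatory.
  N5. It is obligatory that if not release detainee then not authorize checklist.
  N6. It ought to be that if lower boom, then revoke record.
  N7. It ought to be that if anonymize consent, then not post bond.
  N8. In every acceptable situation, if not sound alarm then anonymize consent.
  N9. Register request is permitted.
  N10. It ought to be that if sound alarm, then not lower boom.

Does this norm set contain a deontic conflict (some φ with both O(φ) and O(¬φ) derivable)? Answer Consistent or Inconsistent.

Premise 5 is O(¬release_detainee → ¬authorize_checklist), but O(¬release_detainee) is not derivable from the premises, so it does not yield O(¬authorize_checklist).
So O(¬authorize_checklist) is not derivable, and the apparent clash with O(authorize_checklist) does not arise.
A world satisfying every obligation exists (e.g. anonymize_consent=false, authorize_checklist=true, lower_boom=false, post_bond=true, register_request=false, release_detainee=true, revoke_record=false, sound_alarm=true, verify_evidence=false); no atom is both obligatory and forbidden, so the set is consistent.

Consistent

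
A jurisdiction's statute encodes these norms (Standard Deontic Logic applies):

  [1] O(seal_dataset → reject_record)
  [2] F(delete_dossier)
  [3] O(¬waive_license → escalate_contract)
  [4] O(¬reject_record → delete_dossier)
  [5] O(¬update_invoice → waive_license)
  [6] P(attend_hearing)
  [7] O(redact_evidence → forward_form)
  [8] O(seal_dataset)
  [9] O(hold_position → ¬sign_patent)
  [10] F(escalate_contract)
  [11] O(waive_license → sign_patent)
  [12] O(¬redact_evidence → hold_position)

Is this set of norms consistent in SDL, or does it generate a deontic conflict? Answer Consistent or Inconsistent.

Premise 4 is O(¬reject_record → delete_dossier), but O(¬reject_record) is not derivable from the premises, so it does not yield O(delete_dossier).
So O(delete_dossier) is not derivable, and the apparent clash with O(¬delete_dossier) does not arise.
A world satisfying every obligation exists (e.g. attend_hearing=false, delete_dossier=false, escalate_contract=false, forward_form=true, hold_position=false, redact_evidence=true, reject_record=true, seal_dataset=true, sign_patent=true, update_invoice=false, waive_license=true); no atom is both obligatory and forbidden, so the set is consistent.

Consistent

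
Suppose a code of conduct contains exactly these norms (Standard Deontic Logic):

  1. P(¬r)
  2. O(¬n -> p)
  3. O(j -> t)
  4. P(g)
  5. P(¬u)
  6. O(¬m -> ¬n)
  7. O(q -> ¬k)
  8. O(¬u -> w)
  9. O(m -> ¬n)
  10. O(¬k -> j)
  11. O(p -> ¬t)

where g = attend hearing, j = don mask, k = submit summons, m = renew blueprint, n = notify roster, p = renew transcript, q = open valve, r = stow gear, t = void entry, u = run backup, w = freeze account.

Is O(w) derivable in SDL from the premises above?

Premise 8 is O(¬u -> w), but O(¬u) is not derivable from the premises (the permission P(¬u) asserts only ¬O(u), not O(¬u)), so it does not yield O(w).
No other premise forces O(w). An ideal world satisfying every premise can still have w false, so O(w) is not derivable.

No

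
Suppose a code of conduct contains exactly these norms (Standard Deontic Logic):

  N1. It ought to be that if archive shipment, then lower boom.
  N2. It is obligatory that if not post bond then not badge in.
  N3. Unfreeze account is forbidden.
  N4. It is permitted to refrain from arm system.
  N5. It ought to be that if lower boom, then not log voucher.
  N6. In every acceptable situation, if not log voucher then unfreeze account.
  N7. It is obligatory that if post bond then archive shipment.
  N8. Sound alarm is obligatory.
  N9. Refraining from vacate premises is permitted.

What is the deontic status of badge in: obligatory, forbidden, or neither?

Forbidden

Premise 3 is F(unfreeze_account), i.e. O(¬unfreeze_account).
Premise 6, O(¬log_voucher → unfreeze_account), contraposes to O(¬unfreeze_account → log_voucher); with O(¬unfreeze_account) we get O(log_voucher).
Premise 5, O(lower_boom → ¬log_voucher), contraposes to O(log_voucher → ¬lower_boom); with O(log_voucher) we get O(¬lower_boom).
Premise 1 is O(archive_shipment → lower_boom); contrapositively O(¬lower_boom → ¬archive_shipment). Since O(¬lower_boom) holds, K gives O(¬archive_shipment).
The contrapositive of premise 7 (O(post_bond → archive_shipment)) is O(¬archive_shipment → ¬post_bond), and O(¬archive_shipment) is already established, so O(¬post_bond).
Premise 2 is O(¬post_bond → ¬badge_in); since O(¬post_bond), deontic closure gives O(¬badge_in).
Premises 4, 8, 9 do not contribute to this derivation.
Thus O(¬badge_in), which is F(badge_in): badge_in is forbidden.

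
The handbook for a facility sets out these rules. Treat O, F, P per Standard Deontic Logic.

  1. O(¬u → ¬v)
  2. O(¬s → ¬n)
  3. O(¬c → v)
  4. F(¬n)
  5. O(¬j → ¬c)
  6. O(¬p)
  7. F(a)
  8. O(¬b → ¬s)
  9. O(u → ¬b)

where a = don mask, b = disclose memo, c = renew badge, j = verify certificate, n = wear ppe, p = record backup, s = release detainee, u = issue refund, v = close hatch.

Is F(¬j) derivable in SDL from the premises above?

Yes

Premise 4, F(¬n), is equivalent to O(n).
Premise 2 is O(¬s → ¬n); contrapositively O(n → s). Since O(n) holds, K gives O(s).
Premise 8, O(¬b → ¬s), contraposes to O(s → b); with O(s) we get O(b).
Premise 9, O(u → ¬b), contraposes to O(b → ¬u); with O(b) we get O(¬u).
Premise 1 is O(¬u → ¬v); since O(¬u), deontic closure gives O(¬v).
The contrapositive of premise 3 (O(¬c → v)) is O(¬v → c), and O(¬v) is already established, so O(c).
The contrapositive of premise 5 (O(¬j → ¬c)) is O(c → j), and O(c) is already established, so O(j).
Premises 6, 7 do not contribute to this derivation.
So O(j) holds, i.e. F(¬j). The claim follows.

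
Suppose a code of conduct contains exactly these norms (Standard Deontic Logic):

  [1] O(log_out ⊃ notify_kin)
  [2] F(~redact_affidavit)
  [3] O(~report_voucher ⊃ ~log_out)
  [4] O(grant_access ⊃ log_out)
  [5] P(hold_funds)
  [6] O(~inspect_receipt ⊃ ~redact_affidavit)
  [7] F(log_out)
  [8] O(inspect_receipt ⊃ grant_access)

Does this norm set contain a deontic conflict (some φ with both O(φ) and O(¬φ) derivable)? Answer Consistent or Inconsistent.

F(log_out) at premise 7 means O(~log_out).
The contrapositive of premise 4 (O(grant_access ⊃ log_out)) is O(~log_out ⊃ ~grant_access), and O(~log_out) is already established, so O(~grant_access).
Premise 8 is O(inspect_receipt ⊃ grant_access); contrapositively O(~grant_access ⊃ ~inspect_receipt). Since O(~grant_access) holds, K gives O(~inspect_receipt).
Premise 6 is O(~inspect_receipt ⊃ ~redact_affidavit); since O(~inspect_receipt), deontic closure gives O(~redact_affidavit).
Yet premise 2 is F(~redact_affidavit), i.e. O(redact_affidavit).
We now have both O(~redact_affidavit) and O(redact_affidavit) — redact_affidavit is simultaneously obligatory and forbidden, violating the D-axiom.

Inconsistent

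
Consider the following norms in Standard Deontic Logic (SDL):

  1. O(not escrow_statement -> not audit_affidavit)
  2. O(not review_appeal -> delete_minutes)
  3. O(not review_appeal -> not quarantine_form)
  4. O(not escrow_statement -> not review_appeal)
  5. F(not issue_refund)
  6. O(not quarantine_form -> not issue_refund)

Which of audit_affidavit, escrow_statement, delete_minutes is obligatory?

escrow_statement

Premise 5 is F(not issue_refund), i.e. O(issue_refund).
The contrapositive of premise 6 (O(not quarantine_form -> not issue_refund)) is O(issue_refund -> quarantine_form), and O(issue_refund) is already established, so O(quarantine_form).
Premise 3, O(not review_appeal -> not quarantine_form), contraposes to O(quarantine_form -> review_appeal); with O(quarantine_form) we get O(review_appeal).
Premise 4 is O(not escrow_statement -> not review_appeal); contrapositively O(review_appeal -> escrow_statement). Since O(review_appeal) holds, K gives O(escrow_statement).
So O(escrow_statement) holds — escrow_statement is obligatory. None of the other listed options is made obligatory by any chain of premises.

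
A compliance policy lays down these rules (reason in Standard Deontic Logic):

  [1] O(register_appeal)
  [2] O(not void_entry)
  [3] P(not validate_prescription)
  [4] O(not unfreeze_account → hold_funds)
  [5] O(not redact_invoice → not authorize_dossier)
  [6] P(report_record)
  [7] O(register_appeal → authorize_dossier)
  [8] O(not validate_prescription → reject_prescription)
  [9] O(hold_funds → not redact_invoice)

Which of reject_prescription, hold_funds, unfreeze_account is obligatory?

unfreeze_account

From premise 1 we have O(register_appeal).
Applying K to premise 7 (O(register_appeal → authorize_dossier)) and O(register_appeal) yields O(authorize_dossier).
Premise 5 is O(not redact_invoice → not authorize_dossier); contrapositively O(authorize_dossier → redact_invoice). Since O(authorize_dossier) holds, K gives O(redact_invoice).
Premise 9 is O(hold_funds → not redact_invoice); contrapositively O(redact_invoice → not hold_funds). Since O(redact_invoice) holds, K gives O(not hold_funds).
The contrapositive of premise 4 (O(not unfreeze_account → hold_funds)) is O(not hold_funds → unfreeze_account), and O(not hold_funds) is already established, so O(unfreeze_account).
So O(unfreeze_account) holds — unfreeze_account is obligatory. None of the other listed options is made obligatory by any chain of premises.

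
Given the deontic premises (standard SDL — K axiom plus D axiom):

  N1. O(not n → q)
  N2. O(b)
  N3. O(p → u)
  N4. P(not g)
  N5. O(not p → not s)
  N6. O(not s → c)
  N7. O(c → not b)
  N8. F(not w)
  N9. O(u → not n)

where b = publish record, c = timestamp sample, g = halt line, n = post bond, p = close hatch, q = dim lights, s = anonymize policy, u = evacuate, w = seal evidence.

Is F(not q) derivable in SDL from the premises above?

Yes

Premise 2 gives O(b).
Premise 7, O(c → not b), contraposes to O(b → not c); with O(b) we get O(not c).
The contrapositive of premise 6 (O(not s → c)) is O(not c → s), and O(not c) is already established, so O(s).
Premise 5, O(not p → not s), contraposes to O(s → p); with O(s) we get O(p).
Applying K to premise 3 (O(p → u)) and O(p) yields O(u).
From O(u) and premise 9, O(u → not n), we obtain O(not n).
With premise 1, O(not n → q), the K-axiom yields O(q).
Premises 4, 8 do not contribute to this derivation.
So O(q) holds, i.e. F(not q). The claim follows.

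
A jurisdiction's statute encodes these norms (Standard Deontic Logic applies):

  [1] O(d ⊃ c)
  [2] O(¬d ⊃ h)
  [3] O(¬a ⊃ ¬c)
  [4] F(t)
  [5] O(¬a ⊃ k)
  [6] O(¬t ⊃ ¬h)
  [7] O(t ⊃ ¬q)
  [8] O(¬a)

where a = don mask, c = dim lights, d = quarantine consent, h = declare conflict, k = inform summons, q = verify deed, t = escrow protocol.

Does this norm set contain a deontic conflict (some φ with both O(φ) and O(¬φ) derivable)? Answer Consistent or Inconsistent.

Inconsistent

Premise 4 is F(t), i.e. O(¬t).
With premise 6, O(¬t ⊃ ¬h), the K-axiom yields O(¬h).
The contrapositive of premise 2 (O(¬d ⊃ h)) is O(¬h ⊃ d), and O(¬h) is already established, so O(d).
Applying K to premise 1 (O(d ⊃ c)) and O(d) yields O(c).
The contrapositive of premise 3 (O(¬a ⊃ ¬c)) is O(c ⊃ a), and O(c) is already established, so O(a).
Yet premise 8 states O(¬a).
We now have both O(a) and O(¬a) — a is simultaneously obligatory and forbidden, violating the D-axiom.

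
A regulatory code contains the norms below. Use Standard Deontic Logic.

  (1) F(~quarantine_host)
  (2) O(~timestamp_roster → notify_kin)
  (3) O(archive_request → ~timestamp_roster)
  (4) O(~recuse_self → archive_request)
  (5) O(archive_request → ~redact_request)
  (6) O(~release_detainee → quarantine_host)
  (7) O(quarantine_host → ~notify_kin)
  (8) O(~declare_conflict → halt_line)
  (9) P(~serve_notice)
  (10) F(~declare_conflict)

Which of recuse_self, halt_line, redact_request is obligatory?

recuse_self

Premise 1, F(~quarantine_host), is equivalent to O(quarantine_host).
Applying K to premise 7 (O(quarantine_host → ~notify_kin)) and O(quarantine_host) yields O(~notify_kin).
Premise 2, O(~timestamp_roster → notify_kin), contraposes to O(~notify_kin → timestamp_roster); with O(~notify_kin) we get O(timestamp_roster).
Premise 3, O(archive_request → ~timestamp_roster), contraposes to O(timestamp_roster → ~archive_request); with O(timestamp_roster) we get O(~archive_request).
The contrapositive of premise 4 (O(~recuse_self → archive_request)) is O(~archive_request → recuse_self), and O(~archive_request) is already established, so O(recuse_self).
So O(recuse_self) holds — recuse_self is obligatory. None of the other listed options is made obligatory by any chain of premises.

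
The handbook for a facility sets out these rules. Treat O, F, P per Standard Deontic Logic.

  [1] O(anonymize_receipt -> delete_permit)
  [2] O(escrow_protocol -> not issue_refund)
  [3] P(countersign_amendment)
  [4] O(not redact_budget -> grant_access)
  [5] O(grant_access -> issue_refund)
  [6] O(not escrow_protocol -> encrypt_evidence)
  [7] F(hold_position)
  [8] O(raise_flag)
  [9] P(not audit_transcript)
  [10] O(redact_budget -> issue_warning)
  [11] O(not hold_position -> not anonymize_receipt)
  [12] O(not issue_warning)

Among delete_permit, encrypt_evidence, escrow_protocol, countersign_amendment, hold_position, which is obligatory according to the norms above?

encrypt_evidence

Premise 12 states O(not issue_warning) outright.
Premise 10, O(redact_budget -> issue_warning), contraposes to O(not issue_warning -> not redact_budget); with O(not issue_warning) we get O(not redact_budget).
Applying K to premise 4 (O(not redact_budget -> grant_access)) and O(not redact_budget) yields O(grant_access).
Applying K to premise 5 (O(grant_access -> issue_refund)) and O(grant_access) yields O(issue_refund).
The contrapositive of premise 2 (O(escrow_protocol -> not issue_refund)) is O(issue_refund -> not escrow_protocol), and O(issue_refund) is already established, so O(not escrow_protocol).
Premise 6 is O(not escrow_protocol -> encrypt_evidence); since O(not escrow_protocol), deontic closure gives O(encrypt_evidence).
So O(encrypt_evidence) holds — encrypt_evidence is obligatory. None of the other listed options is made obligatory by any chain of premises.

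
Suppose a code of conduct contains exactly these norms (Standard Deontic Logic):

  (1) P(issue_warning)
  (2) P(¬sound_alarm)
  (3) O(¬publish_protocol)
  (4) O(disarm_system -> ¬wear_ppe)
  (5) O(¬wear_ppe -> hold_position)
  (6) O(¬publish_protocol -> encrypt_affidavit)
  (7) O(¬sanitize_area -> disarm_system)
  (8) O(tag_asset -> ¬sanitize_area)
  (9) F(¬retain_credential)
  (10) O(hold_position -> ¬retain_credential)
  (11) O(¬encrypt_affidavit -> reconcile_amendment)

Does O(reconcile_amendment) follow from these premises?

No

Premise 11 is O(¬encrypt_affidavit -> reconcile_amendment), but O(¬encrypt_affidavit) is not derivable from the premises, so it does not yield O(reconcile_amendment).
No other premise forces O(reconcile_amendment). An ideal world satisfying every premise can still have reconcile_amendment false, so O(reconcile_amendment) is not derivable.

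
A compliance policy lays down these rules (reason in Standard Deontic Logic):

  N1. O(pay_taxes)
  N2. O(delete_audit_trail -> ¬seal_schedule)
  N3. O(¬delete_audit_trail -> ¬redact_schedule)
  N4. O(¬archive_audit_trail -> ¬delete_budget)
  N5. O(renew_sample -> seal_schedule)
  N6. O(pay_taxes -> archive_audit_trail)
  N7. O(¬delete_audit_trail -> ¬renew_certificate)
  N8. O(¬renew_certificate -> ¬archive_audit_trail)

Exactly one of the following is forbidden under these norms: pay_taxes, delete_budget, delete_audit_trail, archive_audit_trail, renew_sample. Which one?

renew_sample

From premise 1 we have O(pay_taxes).
Premise 6 is O(pay_taxes -> archive_audit_trail); since O(pay_taxes), deontic closure gives O(archive_audit_trail).
The contrapositive of premise 8 (O(¬renew_certificate -> ¬archive_audit_trail)) is O(archive_audit_trail -> renew_certificate), and O(archive_audit_trail) is already established, so O(renew_certificate).
Premise 7 is O(¬delete_audit_trail -> ¬renew_certificate); contrapositively O(renew_certificate -> delete_audit_trail). Since O(renew_certificate) holds, K gives O(delete_audit_trail).
Applying K to premise 2 (O(delete_audit_trail -> ¬seal_schedule)) and O(delete_audit_trail) yields O(¬seal_schedule).
The contrapositive of premise 5 (O(renew_sample -> seal_schedule)) is O(¬seal_schedule -> ¬renew_sample), and O(¬seal_schedule) is already established, so O(¬renew_sample).
So O(¬renew_sample) holds, i.e. renew_sample is forbidden. None of the other listed options is forbidden under the premises.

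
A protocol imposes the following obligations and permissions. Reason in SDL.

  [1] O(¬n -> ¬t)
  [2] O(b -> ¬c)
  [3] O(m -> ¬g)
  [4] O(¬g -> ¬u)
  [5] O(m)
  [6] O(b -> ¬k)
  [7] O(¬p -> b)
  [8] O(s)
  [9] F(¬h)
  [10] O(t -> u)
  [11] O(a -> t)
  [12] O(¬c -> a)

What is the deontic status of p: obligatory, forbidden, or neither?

Obligatory

Premise 5 gives O(m).
Applying K to premise 3 (O(m -> ¬g)) and O(m) yields O(¬g).
Applying K to premise 4 (O(¬g -> ¬u)) and O(¬g) yields O(¬u).
Premise 10 is O(t -> u); contrapositively O(¬u -> ¬t). Since O(¬u) holds, K gives O(¬t).
Premise 11 is O(a -> t); contrapositively O(¬t -> ¬a). Since O(¬t) holds, K gives O(¬a).
Premise 12 is O(¬c -> a); contrapositively O(¬a -> c). Since O(¬a) holds, K gives O(c).
Premise 2, O(b -> ¬c), contraposes to O(c -> ¬b); with O(c) we get O(¬b).
The contrapositive of premise 7 (O(¬p -> b)) is O(¬b -> p), and O(¬b) is already established, so O(p).
Premises 1, 6, 8, 9 do not contribute to this derivation.
Hence p is obligatory.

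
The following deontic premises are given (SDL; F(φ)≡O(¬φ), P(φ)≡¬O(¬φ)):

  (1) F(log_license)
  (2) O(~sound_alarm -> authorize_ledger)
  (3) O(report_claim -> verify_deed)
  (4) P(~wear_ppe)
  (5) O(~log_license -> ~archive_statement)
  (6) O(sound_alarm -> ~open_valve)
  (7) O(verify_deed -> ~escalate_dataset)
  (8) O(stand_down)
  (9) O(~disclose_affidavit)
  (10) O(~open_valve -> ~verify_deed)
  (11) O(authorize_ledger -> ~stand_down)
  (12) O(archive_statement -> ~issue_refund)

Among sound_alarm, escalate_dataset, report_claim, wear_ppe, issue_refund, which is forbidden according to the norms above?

report_claim

Premise 8 states O(stand_down) outright.
Premise 11 is O(authorize_ledger -> ~stand_down); contrapositively O(stand_down -> ~authorize_ledger). Since O(stand_down) holds, K gives O(~authorize_ledger).
Premise 2 is O(~sound_alarm -> authorize_ledger); contrapositively O(~authorize_ledger -> sound_alarm). Since O(~authorize_ledger) holds, K gives O(sound_alarm).
From O(sound_alarm) and premise 6, O(sound_alarm -> ~open_valve), we obtain O(~open_valve).
Premise 10 is O(~open_valve -> ~verify_deed); since O(~open_valve), deontic closure gives O(~verify_deed).
Premise 3 is O(report_claim -> verify_deed); contrapositively O(~verify_deed -> ~report_claim). Since O(~verify_deed) holds, K gives O(~report_claim).
So O(~report_claim) holds, i.e. report_claim is forbidden. None of the other listed options is forbidden under the premises.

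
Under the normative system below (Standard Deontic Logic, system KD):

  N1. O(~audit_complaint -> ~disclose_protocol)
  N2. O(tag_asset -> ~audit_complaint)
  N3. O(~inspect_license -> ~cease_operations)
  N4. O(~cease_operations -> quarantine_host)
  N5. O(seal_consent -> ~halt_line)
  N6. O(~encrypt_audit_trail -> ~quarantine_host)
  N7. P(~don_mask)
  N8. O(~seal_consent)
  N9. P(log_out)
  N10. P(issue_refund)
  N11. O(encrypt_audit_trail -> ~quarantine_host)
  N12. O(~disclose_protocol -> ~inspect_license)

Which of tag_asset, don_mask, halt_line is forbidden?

tag_asset

By case analysis on ~encrypt_audit_trail: premise 6 gives O(~encrypt_audit_trail -> ~quarantine_host) and premise 11 gives O(encrypt_audit_trail -> ~quarantine_host), so O(~quarantine_host) either way.
Premise 4, O(~cease_operations -> quarantine_host), contraposes to O(~quarantine_host -> cease_operations); with O(~quarantine_host) we get O(cease_operations).
The contrapositive of premise 3 (O(~inspect_license -> ~cease_operations)) is O(cease_operations -> inspect_license), and O(cease_operations) is already established, so O(inspect_license).
The contrapositive of premise 12 (O(~disclose_protocol -> ~inspect_license)) is O(inspect_license -> disclose_protocol), and O(inspect_license) is already established, so O(disclose_protocol).
The contrapositive of premise 1 (O(~audit_complaint -> ~disclose_protocol)) is O(disclose_protocol -> audit_complaint), and O(disclose_protocol) is already established, so O(audit_complaint).
Premise 2, O(tag_asset -> ~audit_complaint), contraposes to O(audit_complaint -> ~tag_asset); with O(audit_complaint) we get O(~tag_asset).
So O(~tag_asset) holds, i.e. tag_asset is forbidden. None of the other listed options is forbidden under the premises.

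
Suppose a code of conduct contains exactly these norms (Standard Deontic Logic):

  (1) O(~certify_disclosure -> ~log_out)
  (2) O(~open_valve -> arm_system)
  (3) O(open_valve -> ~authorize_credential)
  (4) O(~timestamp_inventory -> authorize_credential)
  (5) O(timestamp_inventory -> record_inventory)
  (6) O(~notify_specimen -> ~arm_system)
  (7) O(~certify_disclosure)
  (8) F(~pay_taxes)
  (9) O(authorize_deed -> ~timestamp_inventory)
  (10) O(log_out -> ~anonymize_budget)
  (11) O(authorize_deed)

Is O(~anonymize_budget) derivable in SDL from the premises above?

Premise 10 is O(log_out -> ~anonymize_budget), but O(log_out) is not derivable from the premises, so it does not yield O(~anonymize_budget).
No other premise forces O(~anonymize_budget). An ideal world satisfying every premise can still have ~anonymize_budget false, so O(~anonymize_budget) is not derivable.

No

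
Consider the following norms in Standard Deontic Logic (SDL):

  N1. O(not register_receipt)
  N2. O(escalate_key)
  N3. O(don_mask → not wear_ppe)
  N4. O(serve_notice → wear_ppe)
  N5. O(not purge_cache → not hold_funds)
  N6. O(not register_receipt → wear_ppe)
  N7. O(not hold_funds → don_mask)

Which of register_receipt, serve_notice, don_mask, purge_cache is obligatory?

Premise 1 gives O(not register_receipt).
From O(not register_receipt) and premise 6, O(not register_receipt → wear_ppe), we obtain O(wear_ppe).
Premise 3, O(don_mask → not wear_ppe), contraposes to O(wear_ppe → not don_mask); with O(wear_ppe) we get O(not don_mask).
Premise 7, O(not hold_funds → don_mask), contraposes to O(not don_mask → hold_funds); with O(not don_mask) we get O(hold_funds).
Premise 5, O(not purge_cache → not hold_funds), contraposes to O(hold_funds → purge_cache); with O(hold_funds) we get O(purge_cache).
So O(purge_cache) holds — purge_cache is obligatory. None of the other listed options is made obligatory by any chain of premises.

purge_cache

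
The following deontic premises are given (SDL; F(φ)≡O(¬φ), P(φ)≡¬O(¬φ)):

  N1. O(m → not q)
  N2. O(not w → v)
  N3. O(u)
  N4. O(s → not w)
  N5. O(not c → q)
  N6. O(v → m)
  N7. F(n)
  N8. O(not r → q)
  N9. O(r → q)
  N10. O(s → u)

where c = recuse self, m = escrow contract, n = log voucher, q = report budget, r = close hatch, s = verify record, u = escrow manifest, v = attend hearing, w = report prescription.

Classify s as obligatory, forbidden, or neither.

Premises 8 and 9 cover both cases: O(not r → q) and O(r → q). Since not r ∨ r is a tautology, O(q) follows.
The contrapositive of premise 1 (O(m → not q)) is O(q → not m), and O(q) is already established, so O(not m).
Premise 6 is O(v → m); contrapositively O(not m → not v). Since O(not m) holds, K gives O(not v).
Premise 2, O(not w → v), contraposes to O(not v → w); with O(not v) we get O(w).
Premise 4, O(s → not w), contraposes to O(w → not s); with O(w) we get O(not s).
Premises 3, 5, 7, 10 do not contribute to this derivation.
Thus O(not s), which is F(s): s is forbidden.

Forbidden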